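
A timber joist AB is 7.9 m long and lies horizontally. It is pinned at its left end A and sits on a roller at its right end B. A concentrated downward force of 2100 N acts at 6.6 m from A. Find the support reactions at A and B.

A_x = 0, A_y = 345.6 N, B_y = 1754 N

Moments about A: B_y·7.9 − 2100·6.6 = 0 → B_y = 13860/7.9 = 1754.43 ≈ 1754 N.
ΣF_y = 0: A_y + 1754.43 − 2100 = 0 → A_y = 345.6 N.
ΣF_x = 0: no horizontal applied forces, so A_x = 0.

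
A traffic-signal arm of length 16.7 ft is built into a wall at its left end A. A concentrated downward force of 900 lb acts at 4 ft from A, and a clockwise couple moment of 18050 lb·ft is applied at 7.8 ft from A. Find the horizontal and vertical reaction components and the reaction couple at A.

ΣF_x = 0: A_x = 0.
ΣF_y = 0: A_y − 900 = 0 → A_y = 900.0 lb.
ΣM about A: M_A − 900·4 − 18050 = 0 → M_A = 21650 lb·ft.

A_x = 0, A_y = 900.0 lb, M_A = 21650 lb·ft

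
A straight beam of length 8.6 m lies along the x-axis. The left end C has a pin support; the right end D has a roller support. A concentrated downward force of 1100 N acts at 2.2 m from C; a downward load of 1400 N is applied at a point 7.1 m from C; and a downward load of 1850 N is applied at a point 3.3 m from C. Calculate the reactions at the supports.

C_x = 0, C_y = 2203 N, D_y = 2147 N

ΣM about C: D_y·8.6 − 1100·2.2 − 1400·7.1 − 1850·3.3 = 0 → D_y = 18465/8.6 = 2147.09 ≈ 2147 N.
ΣF_y = 0: C_y + 2147.09 − 1100 − 1400 − 1850 = 0 → C_y = 2203 N.
ΣF_x = 0: no horizontal applied forces, so C_x = 0.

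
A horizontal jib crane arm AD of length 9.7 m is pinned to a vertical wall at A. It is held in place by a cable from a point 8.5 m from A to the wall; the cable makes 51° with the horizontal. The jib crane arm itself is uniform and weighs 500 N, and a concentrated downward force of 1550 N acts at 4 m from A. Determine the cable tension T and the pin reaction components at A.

ΣM about A: T·sin51°·8.5 − 500·4.85 − 1550·4 = 0 → T = 8625/(8.5·0.777146) = 1305.68 ≈ 1306 N.
ΣF_x = 0: A_x − T·cos51° = 0 → A_x = 1305.68 × 0.62932 = 821.7 N.
ΣF_y = 0: A_y + T·sin51° − 500 − 1550 = 0 → A_y = 2050 − 1305.68 × 0.777146 = 1035 N.

T = 1306 N, A_x = 821.7 N, A_y = 1035 N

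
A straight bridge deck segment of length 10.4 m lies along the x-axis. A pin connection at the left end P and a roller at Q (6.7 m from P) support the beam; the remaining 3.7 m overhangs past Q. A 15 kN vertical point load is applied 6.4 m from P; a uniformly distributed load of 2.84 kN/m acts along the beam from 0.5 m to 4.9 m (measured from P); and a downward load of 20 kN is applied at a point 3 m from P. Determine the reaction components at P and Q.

Resultant of the distributed load: 2.84 × 4.4 = 12.496 kN at 2.7 m from P.
Taking moments about P: Q_y·6.7 − 15·6.4 − (2.84·4.4)·2.7 − 20·3 = 0 → Q_y = 189.7392/6.7 = 28.3193 ≈ 28.32 kN.
ΣF_y = 0: P_y + 28.3193 − 15 − 2.84·4.4 − 20 = 0 → P_y = 19.18 kN.
ΣF_x = 0: no horizontal applied forces, so P_x = 0.

P_x = 0, P_y = 19.18 kN, Q_y = 28.32 kN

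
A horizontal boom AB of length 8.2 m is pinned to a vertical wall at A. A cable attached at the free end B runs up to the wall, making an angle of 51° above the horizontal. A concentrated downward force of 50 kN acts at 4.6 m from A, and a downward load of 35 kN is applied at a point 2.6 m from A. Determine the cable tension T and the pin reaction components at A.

T = 50.37 kN, A_x = 31.70 kN, A_y = 45.85 kN

ΣM about A: T·sin51°·8.2 − 50·4.6 − 35·2.6 = 0 → T = 321/(8.2·0.777146) = 50.3719 ≈ 50.37 kN.
ΣF_x = 0: A_x − T·cos51° = 0 → A_x = 50.3719 × 0.62932 = 31.70 kN.
ΣF_y = 0: A_y + T·sin51° − 50 − 35 = 0 → A_y = 85 − 50.3719 × 0.777146 = 45.85 kN.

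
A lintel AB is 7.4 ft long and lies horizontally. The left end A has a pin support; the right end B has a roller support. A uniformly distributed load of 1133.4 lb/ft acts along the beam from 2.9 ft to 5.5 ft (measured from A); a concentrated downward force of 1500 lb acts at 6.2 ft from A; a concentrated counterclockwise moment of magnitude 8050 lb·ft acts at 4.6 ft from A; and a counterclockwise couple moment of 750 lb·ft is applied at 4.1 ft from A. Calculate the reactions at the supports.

Resultant of the distributed load: 1133.4 × 2.6 = 2946.84 lb at 4.2 ft from A.
Taking moments about A: B_y·7.4 − (1133.4·2.6)·4.2 − 1500·6.2 + 8050 + 750 = 0 → B_y = 12876.728/7.4 = 1740.1 ≈ 1740 lb.
ΣF_y = 0: A_y + 1740.1 − 1133.4·2.6 − 1500 = 0 → A_y = 2707 lb.
ΣF_x = 0: no horizontal applied forces, so A_x = 0.

A_x = 0, A_y = 2707 lb, B_y = 1740 lb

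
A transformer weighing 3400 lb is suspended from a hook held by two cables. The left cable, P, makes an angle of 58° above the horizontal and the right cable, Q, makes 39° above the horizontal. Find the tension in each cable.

ΣF_x = 0: −T_P·cos58° + T_Q·cos39° = 0 → T_Q = 0.681879·T_P.
ΣF_y = 0: T_P·sin58° + T_Q·sin39° = 3400.
Substitute: T_P·(0.848048 + 0.681879·0.62932) = 3400 → T_P = 2662.14 ≈ 2662 lb.
Then T_Q = 0.681879 × 2662.14 = 1815 lb.

T_P = 2662 lb, T_Q = 1815 lb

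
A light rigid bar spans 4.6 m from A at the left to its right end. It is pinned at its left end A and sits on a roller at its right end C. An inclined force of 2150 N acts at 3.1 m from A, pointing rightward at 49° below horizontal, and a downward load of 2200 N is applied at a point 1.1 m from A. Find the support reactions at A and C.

ΣM about A: C_y·4.6 − 2150·sin49°·3.1 − 2200·1.1 = 0 → C_y = 7450.14/4.6 = 1619.6 ≈ 1620 N.
ΣF_y = 0: A_y + 1619.6 − 2150·sin49° − 2200 = 0 → A_y = 2203 N.
ΣF_x = 0: A_x + 2150·cos49° = 0 → A_x = -1411 N.

A_x = -1411 N, A_y = 2203 N, C_y = 1620 N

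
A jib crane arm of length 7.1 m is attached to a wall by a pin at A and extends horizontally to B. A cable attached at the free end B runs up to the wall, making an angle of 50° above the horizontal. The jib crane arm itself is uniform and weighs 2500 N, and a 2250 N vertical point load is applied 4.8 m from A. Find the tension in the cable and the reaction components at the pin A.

ΣM about A: T·sin50°·7.1 − 2500·3.55 − 2250·4.8 = 0 → T = 19675/(7.1·0.766044) = 3617.45 ≈ 3617 N.
ΣF_x = 0: A_x − T·cos50° = 0 → A_x = 3617.45 × 0.642788 = 2325 N.
ΣF_y = 0: A_y + T·sin50° − 2500 − 2250 = 0 → A_y = 4750 − 3617.45 × 0.766044 = 1979 N.

T = 3617 N, A_x = 2325 N, A_y = 1979 N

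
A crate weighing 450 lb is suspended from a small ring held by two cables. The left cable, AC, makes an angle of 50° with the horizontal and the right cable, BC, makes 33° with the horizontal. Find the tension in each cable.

ΣF_x = 0: −T_AC·cos50° + T_BC·cos33° = 0 → T_BC = 0.766436·T_AC.
ΣF_y = 0: T_AC·sin50° + T_BC·sin33° = 450.
Substitute: T_AC·(0.766044 + 0.766436·0.544639) = 450 → T_AC = 380.236 ≈ 380.2 lb.
Then T_BC = 0.766436 × 380.236 = 291.4 lb.

T_AC = 380.2 lb, T_BC = 291.4 lb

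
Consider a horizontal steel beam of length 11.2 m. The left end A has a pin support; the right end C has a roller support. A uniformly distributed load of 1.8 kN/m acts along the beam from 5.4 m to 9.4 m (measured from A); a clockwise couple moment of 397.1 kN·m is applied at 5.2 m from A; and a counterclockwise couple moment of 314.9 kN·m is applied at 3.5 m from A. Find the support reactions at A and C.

A_x = 0, A_y = -4.896 kN, C_y = 12.10 kN

Resultant of the distributed load: 1.8 × 4 = 7.2 kN at 7.4 m from A.
ΣM about A: C_y·11.2 − (1.8·4)·7.4 − 397.1 + 314.9 = 0 → C_y = 135.48/11.2 = 12.0964 ≈ 12.10 kN.
ΣF_y = 0: A_y + 12.0964 − 1.8·4 = 0 → A_y = -4.896 kN.
ΣF_x = 0: no horizontal applied forces, so A_x = 0.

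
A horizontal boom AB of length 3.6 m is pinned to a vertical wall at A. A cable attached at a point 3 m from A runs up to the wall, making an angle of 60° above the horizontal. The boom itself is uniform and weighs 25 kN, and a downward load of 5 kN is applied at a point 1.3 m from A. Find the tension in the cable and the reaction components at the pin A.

T = 19.82 kN, A_x = 9.911 kN, A_y = 12.83 kN

ΣM about A: T·sin60°·3 − 25·1.8 − 5·1.3 = 0 → T = 51.5/(3·0.866025) = 19.8224 ≈ 19.82 kN.
ΣF_x = 0: A_x − T·cos60° = 0 → A_x = 19.8224 × 0.5 = 9.911 kN.
ΣF_y = 0: A_y + T·sin60° − 25 − 5 = 0 → A_y = 30 − 19.8224 × 0.866025 = 12.83 kN.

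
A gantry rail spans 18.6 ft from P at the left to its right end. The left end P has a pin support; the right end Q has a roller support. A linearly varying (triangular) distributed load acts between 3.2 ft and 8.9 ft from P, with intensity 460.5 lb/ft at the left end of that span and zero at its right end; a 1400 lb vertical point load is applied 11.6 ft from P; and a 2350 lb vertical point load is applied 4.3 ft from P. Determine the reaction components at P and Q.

Resultant of the triangular load: ½ × 460.5 × 5.7 = 1312.425 lb, acting at 5.1 ft from P (one-third of the span from the peak).
Taking moments about P: Q_y·18.6 − (½·460.5·5.7)·5.1 − 1400·11.6 − 2350·4.3 = 0 → Q_y = 33038.3675/18.6 = 1776.26 ≈ 1776 lb.
ΣF_y = 0: P_y + 1776.26 − ½·460.5·5.7 − 1400 − 2350 = 0 → P_y = 3286 lb.
ΣF_x = 0: no horizontal applied forces, so P_x = 0.

P_x = 0, P_y = 3286 lb, Q_y = 1776 lb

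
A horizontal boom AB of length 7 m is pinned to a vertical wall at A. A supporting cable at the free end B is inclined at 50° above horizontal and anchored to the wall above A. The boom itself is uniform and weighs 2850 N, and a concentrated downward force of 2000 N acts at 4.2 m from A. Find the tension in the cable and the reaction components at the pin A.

T = 3427 N, A_x = 2203 N, A_y = 2225 N

ΣM about A: T·sin50°·7 − 2850·3.5 − 2000·4.2 = 0 → T = 18375/(7·0.766044) = 3426.7 ≈ 3427 N.
ΣF_x = 0: A_x − T·cos50° = 0 → A_x = 3426.7 × 0.642788 = 2203 N.
ΣF_y = 0: A_y + T·sin50° − 2850 − 2000 = 0 → A_y = 4850 − 3426.7 × 0.766044 = 2225 N.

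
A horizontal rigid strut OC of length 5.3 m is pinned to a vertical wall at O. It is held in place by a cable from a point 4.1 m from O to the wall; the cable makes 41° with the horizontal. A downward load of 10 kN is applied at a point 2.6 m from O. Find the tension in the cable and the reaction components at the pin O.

T = 9.666 kN, O_x = 7.295 kN, O_y = 3.659 kN

ΣM about O: T·sin41°·4.1 − 10·2.6 = 0 → T = 26/(4.1·0.656059) = 9.666 kN.
ΣF_x = 0: O_x − T·cos41° = 0 → O_x = 9.666 × 0.75471 = 7.295 kN.
ΣF_y = 0: O_y + T·sin41° − 10 = 0 → O_y = 10 − 9.666 × 0.656059 = 3.659 kN.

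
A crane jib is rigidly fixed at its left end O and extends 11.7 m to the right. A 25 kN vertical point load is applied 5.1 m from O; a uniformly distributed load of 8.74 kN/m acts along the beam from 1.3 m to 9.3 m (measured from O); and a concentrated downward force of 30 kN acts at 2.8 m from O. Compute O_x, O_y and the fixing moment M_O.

O_x = 0, O_y = 124.9 kN, M_O = 582.1 kN·m

Resultant of the distributed load: 8.74 × 8 = 69.92 kN at 5.3 m from O.
ΣF_x = 0: O_x = 0.
ΣF_y = 0: O_y − 25 − 8.74·8 − 30 = 0 → O_y = 124.9 kN.
ΣM about O: M_O − 25·5.1 − (8.74·8)·5.3 − 30·2.8 = 0 → M_O = 582.1 kN·m.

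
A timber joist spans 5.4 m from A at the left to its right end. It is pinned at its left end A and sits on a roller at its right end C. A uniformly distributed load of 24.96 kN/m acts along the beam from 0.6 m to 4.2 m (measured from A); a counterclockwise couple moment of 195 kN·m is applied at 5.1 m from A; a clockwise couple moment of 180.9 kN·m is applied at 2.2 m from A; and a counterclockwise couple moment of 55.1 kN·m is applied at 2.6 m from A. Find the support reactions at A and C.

A_x = 0, A_y = 62.73 kN, C_y = 27.12 kN

Resultant of the distributed load: 24.96 × 3.6 = 89.856 kN at 2.4 m from A.
Taking moments about A: C_y·5.4 − (24.96·3.6)·2.4 + 195 − 180.9 + 55.1 = 0 → C_y = 146.4544/5.4 = 27.1212 ≈ 27.12 kN.
ΣF_y = 0: A_y + 27.1212 − 24.96·3.6 = 0 → A_y = 62.73 kN.
ΣF_x = 0: no horizontal applied forces, so A_x = 0.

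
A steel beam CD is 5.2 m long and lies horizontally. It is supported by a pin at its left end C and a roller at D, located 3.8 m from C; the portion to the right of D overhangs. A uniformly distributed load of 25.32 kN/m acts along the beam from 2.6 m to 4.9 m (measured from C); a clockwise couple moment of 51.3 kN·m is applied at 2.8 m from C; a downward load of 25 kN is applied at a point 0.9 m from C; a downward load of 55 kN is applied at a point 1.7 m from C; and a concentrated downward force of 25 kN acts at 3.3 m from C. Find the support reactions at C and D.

C_x = 0, C_y = 40.03 kN, D_y = 123.2 kN

Resultant of the distributed load: 25.32 × 2.3 = 58.236 kN at 3.75 m from C.
ΣM about C: D_y·3.8 − (25.32·2.3)·3.75 − 51.3 − 25·0.9 − 55·1.7 − 25·3.3 = 0 → D_y = 468.185/3.8 = 123.207 ≈ 123.2 kN.
ΣF_y = 0: C_y + 123.207 − 25.32·2.3 − 25 − 55 − 25 = 0 → C_y = 40.03 kN.
ΣF_x = 0: no horizontal applied forces, so C_x = 0.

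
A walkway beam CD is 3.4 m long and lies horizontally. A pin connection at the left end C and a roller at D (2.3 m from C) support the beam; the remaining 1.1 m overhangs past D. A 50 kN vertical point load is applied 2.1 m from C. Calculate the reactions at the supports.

Taking moments about C: D_y·2.3 − 50·2.1 = 0 → D_y = 105/2.3 = 45.6522 ≈ 45.65 kN.
ΣF_y = 0: C_y + 45.6522 − 50 = 0 → C_y = 4.348 kN.
ΣF_x = 0: no horizontal applied forces, so C_x = 0.

C_x = 0, C_y = 4.348 kN, D_y = 45.65 kN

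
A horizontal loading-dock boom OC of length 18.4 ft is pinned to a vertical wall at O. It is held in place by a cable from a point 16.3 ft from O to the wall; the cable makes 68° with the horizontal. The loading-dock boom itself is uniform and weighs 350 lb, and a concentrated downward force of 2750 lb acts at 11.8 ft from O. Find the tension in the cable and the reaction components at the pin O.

T = 2360 lb, O_x = 884.1 lb, O_y = 911.7 lb

ΣM about O: T·sin68°·16.3 − 350·9.2 − 2750·11.8 = 0 → T = 35670/(16.3·0.927184) = 2360.2 ≈ 2360 lb.
ΣF_x = 0: O_x − T·cos68° = 0 → O_x = 2360.2 × 0.374607 = 884.1 lb.
ΣF_y = 0: O_y + T·sin68° − 350 − 2750 = 0 → O_y = 3100 − 2360.2 × 0.927184 = 911.7 lb.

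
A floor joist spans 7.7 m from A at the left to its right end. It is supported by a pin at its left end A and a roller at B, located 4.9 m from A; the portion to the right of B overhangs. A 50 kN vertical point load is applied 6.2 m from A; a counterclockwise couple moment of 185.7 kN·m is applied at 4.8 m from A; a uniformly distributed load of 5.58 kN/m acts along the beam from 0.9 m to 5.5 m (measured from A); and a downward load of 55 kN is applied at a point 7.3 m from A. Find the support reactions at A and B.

A_x = 0, A_y = 6.599 kN, B_y = 124.1 kN

Resultant of the distributed load: 5.58 × 4.6 = 25.668 kN at 3.2 m from A.
Taking moments about A: B_y·4.9 − 50·6.2 + 185.7 − (5.58·4.6)·3.2 − 55·7.3 = 0 → B_y = 607.9376/4.9 = 124.069 ≈ 124.1 kN.
ΣF_y = 0: A_y + 124.069 − 50 − 5.58·4.6 − 55 = 0 → A_y = 6.599 kN.
ΣF_x = 0: no horizontal applied forces, so A_x = 0.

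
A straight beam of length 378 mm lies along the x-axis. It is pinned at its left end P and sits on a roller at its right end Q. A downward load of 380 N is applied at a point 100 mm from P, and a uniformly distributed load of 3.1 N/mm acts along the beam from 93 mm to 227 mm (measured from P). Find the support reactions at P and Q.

P_x = 0, P_y = 519.0 N, Q_y = 276.4 N

Resultant of the distributed load: 3.1 × 134 = 415.4 N at 160 mm from P.
ΣM about P: Q_y·378 − 380·100 − (3.1·134)·160 = 0 → Q_y = 104464/378 = 276.36 ≈ 276.4 N.
ΣF_y = 0: P_y + 276.36 − 380 − 3.1·134 = 0 → P_y = 519.0 N.
ΣF_x = 0: no horizontal applied forces, so P_x = 0.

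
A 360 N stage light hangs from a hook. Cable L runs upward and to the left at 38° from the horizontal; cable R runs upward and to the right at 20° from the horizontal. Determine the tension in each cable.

T_L = 398.9 N, T_R = 334.5 N

ΣF_x = 0: −T_L·cos38° + T_R·cos20° = 0 → T_R = 0.838584·T_L.
ΣF_y = 0: T_L·sin38° + T_R·sin20° = 360.
Substitute: T_L·(0.615661 + 0.838584·0.34202) = 360 → T_L = 398.904 ≈ 398.9 N.
Then T_R = 0.838584 × 398.904 = 334.5 N.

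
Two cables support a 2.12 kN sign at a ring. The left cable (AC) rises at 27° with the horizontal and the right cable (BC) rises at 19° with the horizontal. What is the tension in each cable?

T_AC = 2.787 kN, T_BC = 2.626 kN

ΣF_x = 0: −T_AC·cos27° + T_BC·cos19° = 0 → T_BC = 0.942347·T_AC.
ΣF_y = 0: T_AC·sin27° + T_BC·sin19° = 2.12.
Substitute: T_AC·(0.45399 + 0.942347·0.325568) = 2.12 → T_AC = 2.78658 ≈ 2.787 kN.
Then T_BC = 0.942347 × 2.78658 = 2.626 kN.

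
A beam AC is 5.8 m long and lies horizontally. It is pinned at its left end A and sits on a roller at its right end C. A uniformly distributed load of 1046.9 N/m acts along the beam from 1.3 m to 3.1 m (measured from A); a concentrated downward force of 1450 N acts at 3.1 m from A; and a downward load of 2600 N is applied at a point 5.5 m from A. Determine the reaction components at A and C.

A_x = 0, A_y = 1979 N, C_y = 3955 N

Resultant of the distributed load: 1046.9 × 1.8 = 1884.42 N at 2.2 m from A.
Moments about A: C_y·5.8 − (1046.9·1.8)·2.2 − 1450·3.1 − 2600·5.5 = 0 → C_y = 22940.724/5.8 = 3955.3 ≈ 3955 N.
ΣF_y = 0: A_y + 3955.3 − 1046.9·1.8 − 1450 − 2600 = 0 → A_y = 1979 N.
ΣF_x = 0: no horizontal applied forces, so A_x = 0.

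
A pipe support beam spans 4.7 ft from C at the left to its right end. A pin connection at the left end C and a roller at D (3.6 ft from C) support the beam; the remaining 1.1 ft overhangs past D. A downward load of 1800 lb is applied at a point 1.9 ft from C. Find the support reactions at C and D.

ΣM about C: D_y·3.6 − 1800·1.9 = 0 → D_y = 3420/3.6 = 950.0 lb.
ΣF_y = 0: C_y + 950 − 1800 = 0 → C_y = 850.0 lb.
ΣF_x = 0: no horizontal applied forces, so C_x = 0.

C_x = 0, C_y = 850.0 lb, D_y = 950.0 lb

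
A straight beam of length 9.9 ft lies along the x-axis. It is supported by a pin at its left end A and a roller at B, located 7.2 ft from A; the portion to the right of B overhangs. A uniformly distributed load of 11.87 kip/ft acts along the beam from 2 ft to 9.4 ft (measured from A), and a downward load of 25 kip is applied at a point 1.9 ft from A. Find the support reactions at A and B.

Resultant of the distributed load: 11.87 × 7.4 = 87.838 kip at 5.7 ft from A.
Moments about A: B_y·7.2 − (11.87·7.4)·5.7 − 25·1.9 = 0 → B_y = 548.1766/7.2 = 76.1356 ≈ 76.14 kip.
ΣF_y = 0: A_y + 76.1356 − 11.87·7.4 − 25 = 0 → A_y = 36.70 kip.
ΣF_x = 0: no horizontal applied forces, so A_x = 0.

A_x = 0, A_y = 36.70 kip, B_y = 76.14 kip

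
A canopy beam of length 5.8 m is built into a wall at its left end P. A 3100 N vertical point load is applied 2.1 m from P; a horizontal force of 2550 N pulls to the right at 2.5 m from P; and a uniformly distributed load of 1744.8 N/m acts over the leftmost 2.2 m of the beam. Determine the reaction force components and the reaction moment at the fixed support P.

P_x = -2550 N, P_y = 6939 N, M_P = 10730 N·m

Resultant of the distributed load: 1744.8 × 2.2 = 3838.56 N at 1.1 m from P.
ΣF_x = 0: P_x + 2550 = 0 → P_x = -2550 N.
ΣF_y = 0: P_y − 3100 − 1744.8·2.2 = 0 → P_y = 6939 N.
ΣM about P: M_P − 3100·2.1 − (1744.8·2.2)·1.1 = 0 → M_P = 10730 N·m.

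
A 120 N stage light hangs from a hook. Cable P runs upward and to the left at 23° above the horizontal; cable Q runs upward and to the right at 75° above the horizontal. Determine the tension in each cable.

ΣF_x = 0: −T_P·cos23° + T_Q·cos75° = 0 → T_Q = 3.55656·T_P.
ΣF_y = 0: T_P·sin23° + T_Q·sin75° = 120.
Substitute: T_P·(0.390731 + 3.55656·0.965926) = 120 → T_P = 31.3635 ≈ 31.36 N.
Then T_Q = 3.55656 × 31.3635 = 111.5 N.

T_P = 31.36 N, T_Q = 111.5 N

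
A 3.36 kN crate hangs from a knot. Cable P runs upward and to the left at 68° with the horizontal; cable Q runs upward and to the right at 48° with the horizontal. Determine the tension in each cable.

T_P = 2.501 kN, T_Q = 1.400 kN

ΣF_x = 0: −T_P·cos68° + T_Q·cos48° = 0 → T_Q = 0.559841·T_P.
ΣF_y = 0: T_P·sin68° + T_Q·sin48° = 3.36.
Substitute: T_P·(0.927184 + 0.559841·0.743145) = 3.36 → T_P = 2.50144 ≈ 2.501 kN.
Then T_Q = 0.559841 × 2.50144 = 1.400 kN.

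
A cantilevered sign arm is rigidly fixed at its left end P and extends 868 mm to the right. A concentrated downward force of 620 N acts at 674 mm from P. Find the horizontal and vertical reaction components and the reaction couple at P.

P_x = 0, P_y = 620.0 N, M_P = 417900 N·mm

ΣF_x = 0: P_x = 0.
ΣF_y = 0: P_y − 620 = 0 → P_y = 620.0 N.
ΣM about P: M_P − 620·674 = 0 → M_P = 417900 N·mm.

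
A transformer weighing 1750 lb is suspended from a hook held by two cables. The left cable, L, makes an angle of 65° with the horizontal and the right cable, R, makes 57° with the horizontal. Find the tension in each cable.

ΣF_x = 0: −T_L·cos65° + T_R·cos57° = 0 → T_R = 0.77596·T_L.
ΣF_y = 0: T_L·sin65° + T_R·sin57° = 1750.
Substitute: T_L·(0.906308 + 0.77596·0.838671) = 1750 → T_L = 1123.9 ≈ 1124 lb.
Then T_R = 0.77596 × 1123.9 = 872.1 lb.

T_L = 1124 lb, T_R = 872.1 lb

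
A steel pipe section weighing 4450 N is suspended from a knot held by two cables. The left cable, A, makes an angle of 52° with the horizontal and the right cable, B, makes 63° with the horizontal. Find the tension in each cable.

T_A = 2229 N, T_B = 3023 N

ΣF_x = 0: −T_A·cos52° + T_B·cos63° = 0 → T_B = 1.35611·T_A.
ΣF_y = 0: T_A·sin52° + T_B·sin63° = 4450.
Substitute: T_A·(0.788011 + 1.35611·0.891007) = 4450 → T_A = 2229.11 ≈ 2229 N.
Then T_B = 1.35611 × 2229.11 = 3023 N.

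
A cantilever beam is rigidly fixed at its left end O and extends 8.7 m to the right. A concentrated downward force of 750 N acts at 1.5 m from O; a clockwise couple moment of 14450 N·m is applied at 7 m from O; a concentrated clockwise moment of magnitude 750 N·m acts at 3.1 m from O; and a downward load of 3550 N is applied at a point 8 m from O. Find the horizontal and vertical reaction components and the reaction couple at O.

O_x = 0, O_y = 4300 N, M_O = 44720 N·m

ΣF_x = 0: O_x = 0.
ΣF_y = 0: O_y − 750 − 3550 = 0 → O_y = 4300 N.
ΣM about O: M_O − 750·1.5 − 14450 − 750 − 3550·8 = 0 → M_O = 44720 N·m.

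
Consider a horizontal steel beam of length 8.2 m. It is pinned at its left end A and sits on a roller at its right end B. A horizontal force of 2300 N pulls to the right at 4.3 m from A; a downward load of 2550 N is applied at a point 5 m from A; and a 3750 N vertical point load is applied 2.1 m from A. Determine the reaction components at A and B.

Taking moments about A: B_y·8.2 − 2550·5 − 3750·2.1 = 0 → B_y = 20625/8.2 = 2515.24 ≈ 2515 N.
ΣF_y = 0: A_y + 2515.24 − 2550 − 3750 = 0 → A_y = 3785 N.
ΣF_x = 0: A_x + 2300 = 0 → A_x = -2300 N.

A_x = -2300 N, A_y = 3785 N, B_y = 2515 N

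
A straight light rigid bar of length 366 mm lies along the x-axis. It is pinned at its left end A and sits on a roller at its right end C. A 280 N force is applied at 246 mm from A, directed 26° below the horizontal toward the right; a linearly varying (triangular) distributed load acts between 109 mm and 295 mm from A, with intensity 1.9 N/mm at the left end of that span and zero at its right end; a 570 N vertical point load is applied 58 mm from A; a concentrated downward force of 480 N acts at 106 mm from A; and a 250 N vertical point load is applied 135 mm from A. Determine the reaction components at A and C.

A_x = -251.7 N, A_y = 1113 N, C_y = 486.6 N

Resultant of the triangular load: ½ × 1.9 × 186 = 176.7 N, acting at 171 mm from A (one-third of the span from the peak).
Taking moments about A: C_y·366 − 280·sin26°·246 − (½·1.9·186)·171 − 570·58 − 480·106 − 250·135 = 0 → C_y = 178101/366 = 486.615 ≈ 486.6 N.
ΣF_y = 0: A_y + 486.615 − 280·sin26° − ½·1.9·186 − 570 − 480 − 250 = 0 → A_y = 1113 N.
ΣF_x = 0: A_x + 280·cos26° = 0 → A_x = -251.7 N.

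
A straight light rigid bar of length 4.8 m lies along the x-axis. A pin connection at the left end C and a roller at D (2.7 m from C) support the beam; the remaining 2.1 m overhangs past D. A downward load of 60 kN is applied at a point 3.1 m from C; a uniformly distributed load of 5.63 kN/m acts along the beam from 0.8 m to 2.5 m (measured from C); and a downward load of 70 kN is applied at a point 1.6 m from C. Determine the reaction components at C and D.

Resultant of the distributed load: 5.63 × 1.7 = 9.571 kN at 1.65 m from C.
ΣM about C: D_y·2.7 − 60·3.1 − (5.63·1.7)·1.65 − 70·1.6 = 0 → D_y = 313.79215/2.7 = 116.219 ≈ 116.2 kN.
ΣF_y = 0: C_y + 116.219 − 60 − 5.63·1.7 − 70 = 0 → C_y = 23.35 kN.
ΣF_x = 0: no horizontal applied forces, so C_x = 0.

C_x = 0, C_y = 23.35 kN, D_y = 116.2 kN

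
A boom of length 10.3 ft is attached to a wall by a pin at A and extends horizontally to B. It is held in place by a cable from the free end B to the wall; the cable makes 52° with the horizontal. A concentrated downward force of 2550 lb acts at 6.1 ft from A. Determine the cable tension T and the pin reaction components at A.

ΣM about A: T·sin52°·10.3 − 2550·6.1 = 0 → T = 15555/(10.3·0.788011) = 1916.46 ≈ 1916 lb.
ΣF_x = 0: A_x − T·cos52° = 0 → A_x = 1916.46 × 0.615661 = 1180 lb.
ΣF_y = 0: A_y + T·sin52° − 2550 = 0 → A_y = 2550 − 1916.46 × 0.788011 = 1040 lb.

T = 1916 lb, A_x = 1180 lb, A_y = 1040 lb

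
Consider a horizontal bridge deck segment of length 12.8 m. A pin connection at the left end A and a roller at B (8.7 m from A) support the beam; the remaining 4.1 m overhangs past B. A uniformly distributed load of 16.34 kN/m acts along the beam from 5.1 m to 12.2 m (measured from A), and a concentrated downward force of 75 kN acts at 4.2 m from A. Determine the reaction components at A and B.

A_x = 0, A_y = 39.46 kN, B_y = 151.6 kN

Resultant of the distributed load: 16.34 × 7.1 = 116.014 kN at 8.65 m from A.
Moments about A: B_y·8.7 − (16.34·7.1)·8.65 − 75·4.2 = 0 → B_y = 1318.5211/8.7 = 151.554 ≈ 151.6 kN.
ΣF_y = 0: A_y + 151.554 − 16.34·7.1 − 75 = 0 → A_y = 39.46 kN.
ΣF_x = 0: no horizontal applied forces, so A_x = 0.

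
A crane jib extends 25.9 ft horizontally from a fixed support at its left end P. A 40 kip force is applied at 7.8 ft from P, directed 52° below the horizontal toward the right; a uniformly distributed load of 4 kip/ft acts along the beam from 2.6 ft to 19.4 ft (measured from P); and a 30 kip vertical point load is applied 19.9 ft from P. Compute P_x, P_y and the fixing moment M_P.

P_x = -24.63 kip, P_y = 128.7 kip, M_P = 1582 kip·ft

Resultant of the distributed load: 4 × 16.8 = 67.2 kip at 11 ft from P.
ΣF_x = 0: P_x + 40·cos52° = 0 → P_x = -24.63 kip.
ΣF_y = 0: P_y − 40·sin52° − 4·16.8 − 30 = 0 → P_y = 128.7 kip.
ΣM about P: M_P − 40·sin52°·7.8 − (4·16.8)·11 − 30·19.9 = 0 → M_P = 1582 kip·ft.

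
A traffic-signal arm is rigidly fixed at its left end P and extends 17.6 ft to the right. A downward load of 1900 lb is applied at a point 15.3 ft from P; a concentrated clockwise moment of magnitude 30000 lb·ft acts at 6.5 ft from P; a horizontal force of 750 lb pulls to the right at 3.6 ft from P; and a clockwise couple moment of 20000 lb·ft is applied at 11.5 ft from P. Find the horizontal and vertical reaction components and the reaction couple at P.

P_x = -750.0 lb, P_y = 1900 lb, M_P = 79070 lb·ft

ΣF_x = 0: P_x + 750 = 0 → P_x = -750.0 lb.
ΣF_y = 0: P_y − 1900 = 0 → P_y = 1900 lb.
ΣM about P: M_P − 1900·15.3 − 30000 − 20000 = 0 → M_P = 79070 lb·ft.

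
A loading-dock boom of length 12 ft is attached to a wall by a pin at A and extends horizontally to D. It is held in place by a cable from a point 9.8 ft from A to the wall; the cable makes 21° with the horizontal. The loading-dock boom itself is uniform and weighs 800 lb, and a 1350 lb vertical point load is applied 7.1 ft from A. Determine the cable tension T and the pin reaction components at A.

ΣM about A: T·sin21°·9.8 − 800·6 − 1350·7.1 = 0 → T = 14385/(9.8·0.358368) = 4095.95 ≈ 4096 lb.
ΣF_x = 0: A_x − T·cos21° = 0 → A_x = 4095.95 × 0.93358 = 3824 lb.
ΣF_y = 0: A_y + T·sin21° − 800 − 1350 = 0 → A_y = 2150 − 4095.95 × 0.358368 = 682.1 lb.

T = 4096 lb, A_x = 3824 lb, A_y = 682.1 lb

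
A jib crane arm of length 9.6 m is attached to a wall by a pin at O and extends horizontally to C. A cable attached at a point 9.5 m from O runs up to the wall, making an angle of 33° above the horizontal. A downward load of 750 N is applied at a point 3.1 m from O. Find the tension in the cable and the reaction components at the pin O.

T = 449.4 N, O_x = 376.9 N, O_y = 505.3 N

ΣM about O: T·sin33°·9.5 − 750·3.1 = 0 → T = 2325/(9.5·0.544639) = 449.356 ≈ 449.4 N.
ΣF_x = 0: O_x − T·cos33° = 0 → O_x = 449.356 × 0.838671 = 376.9 N.
ΣF_y = 0: O_y + T·sin33° − 750 = 0 → O_y = 750 − 449.356 × 0.544639 = 505.3 N.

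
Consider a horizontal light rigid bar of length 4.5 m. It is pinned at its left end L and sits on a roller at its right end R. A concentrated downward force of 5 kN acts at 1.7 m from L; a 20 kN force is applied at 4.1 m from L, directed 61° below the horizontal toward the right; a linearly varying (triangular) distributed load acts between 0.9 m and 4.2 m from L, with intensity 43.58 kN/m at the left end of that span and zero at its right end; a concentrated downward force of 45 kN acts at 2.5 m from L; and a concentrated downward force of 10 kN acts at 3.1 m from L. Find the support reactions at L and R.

Resultant of the triangular load: ½ × 43.58 × 3.3 = 71.907 kN, acting at 2 m from L (one-third of the span from the peak).
Taking moments about L: R_y·4.5 − 5·1.7 − 20·sin61°·4.1 − (½·43.58·3.3)·2 − 45·2.5 − 10·3.1 = 0 → R_y = 367.533/4.5 = 81.674 ≈ 81.67 kN.
ΣF_y = 0: L_y + 81.674 − 5 − 20·sin61° − ½·43.58·3.3 − 45 − 10 = 0 → L_y = 67.73 kN.
ΣF_x = 0: L_x + 20·cos61° = 0 → L_x = -9.696 kN.

L_x = -9.696 kN, L_y = 67.73 kN, R_y = 81.67 kN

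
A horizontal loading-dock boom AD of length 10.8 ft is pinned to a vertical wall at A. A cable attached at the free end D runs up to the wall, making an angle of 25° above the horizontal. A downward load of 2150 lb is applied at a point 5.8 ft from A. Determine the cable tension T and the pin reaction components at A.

T = 2732 lb, A_x = 2476 lb, A_y = 995.4 lb

ΣM about A: T·sin25°·10.8 − 2150·5.8 = 0 → T = 12470/(10.8·0.422618) = 2732.09 ≈ 2732 lb.
ΣF_x = 0: A_x − T·cos25° = 0 → A_x = 2732.09 × 0.906308 = 2476 lb.
ΣF_y = 0: A_y + T·sin25° − 2150 = 0 → A_y = 2150 − 2732.09 × 0.422618 = 995.4 lb.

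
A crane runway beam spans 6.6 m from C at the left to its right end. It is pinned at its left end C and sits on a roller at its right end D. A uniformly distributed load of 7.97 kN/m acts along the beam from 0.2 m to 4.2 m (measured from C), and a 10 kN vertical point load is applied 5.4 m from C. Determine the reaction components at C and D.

Resultant of the distributed load: 7.97 × 4 = 31.88 kN at 2.2 m from C.
Taking moments about C: D_y·6.6 − (7.97·4)·2.2 − 10·5.4 = 0 → D_y = 124.136/6.6 = 18.8085 ≈ 18.81 kN.
ΣF_y = 0: C_y + 18.8085 − 7.97·4 − 10 = 0 → C_y = 23.07 kN.
ΣF_x = 0: no horizontal applied forces, so C_x = 0.

C_x = 0, C_y = 23.07 kN, D_y = 18.81 kN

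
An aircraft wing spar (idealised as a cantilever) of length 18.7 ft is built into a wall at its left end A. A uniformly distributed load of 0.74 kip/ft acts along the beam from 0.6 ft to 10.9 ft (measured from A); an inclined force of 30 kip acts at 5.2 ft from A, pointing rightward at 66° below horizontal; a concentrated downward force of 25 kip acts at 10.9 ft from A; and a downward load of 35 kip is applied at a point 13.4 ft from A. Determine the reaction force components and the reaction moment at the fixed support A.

Resultant of the distributed load: 0.74 × 10.3 = 7.622 kip at 5.75 ft from A.
ΣF_x = 0: A_x + 30·cos66° = 0 → A_x = -12.20 kip.
ΣF_y = 0: A_y − 0.74·10.3 − 30·sin66° − 25 − 35 = 0 → A_y = 95.03 kip.
ΣM about A: M_A − (0.74·10.3)·5.75 − 30·sin66°·5.2 − 25·10.9 − 35·13.4 = 0 → M_A = 927.8 kip·ft.

A_x = -12.20 kip, A_y = 95.03 kip, M_A = 927.8 kip·ft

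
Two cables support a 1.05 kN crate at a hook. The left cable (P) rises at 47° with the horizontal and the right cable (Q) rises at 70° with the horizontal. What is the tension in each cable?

T_P = 0.4031 kN, T_Q = 0.8037 kN

ΣF_x = 0: −T_P·cos47° + T_Q·cos70° = 0 → T_Q = 1.99403·T_P.
ΣF_y = 0: T_P·sin47° + T_Q·sin70° = 1.05.
Substitute: T_P·(0.731354 + 1.99403·0.939693) = 1.05 → T_P = 0.403051 ≈ 0.4031 kN.
Then T_Q = 1.99403 × 0.403051 = 0.8037 kN.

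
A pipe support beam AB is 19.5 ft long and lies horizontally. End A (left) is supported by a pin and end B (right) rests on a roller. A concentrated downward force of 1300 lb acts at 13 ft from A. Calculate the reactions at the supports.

A_x = 0, A_y = 433.3 lb, B_y = 866.7 lb

Moments about A: B_y·19.5 − 1300·13 = 0 → B_y = 16900/19.5 = 866.667 ≈ 866.7 lb.
ΣF_y = 0: A_y + 866.667 − 1300 = 0 → A_y = 433.3 lb.
ΣF_x = 0: no horizontal applied forces, so A_x = 0.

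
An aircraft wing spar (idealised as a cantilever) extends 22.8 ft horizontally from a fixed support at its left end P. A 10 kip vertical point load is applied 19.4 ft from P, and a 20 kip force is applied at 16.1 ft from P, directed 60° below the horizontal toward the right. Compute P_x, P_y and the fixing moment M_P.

P_x = -10.00 kip, P_y = 27.32 kip, M_P = 472.9 kip·ft

ΣF_x = 0: P_x + 20·cos60° = 0 → P_x = -10.00 kip.
ΣF_y = 0: P_y − 10 − 20·sin60° = 0 → P_y = 27.32 kip.
ΣM about P: M_P − 10·19.4 − 20·sin60°·16.1 = 0 → M_P = 472.9 kip·ft.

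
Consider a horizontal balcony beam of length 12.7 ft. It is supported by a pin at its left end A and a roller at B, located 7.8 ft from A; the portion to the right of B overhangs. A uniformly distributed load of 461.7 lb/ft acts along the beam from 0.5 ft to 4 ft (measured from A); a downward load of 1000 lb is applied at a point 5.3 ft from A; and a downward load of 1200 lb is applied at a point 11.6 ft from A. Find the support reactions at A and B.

Resultant of the distributed load: 461.7 × 3.5 = 1615.95 lb at 2.25 ft from A.
ΣM about A: B_y·7.8 − (461.7·3.5)·2.25 − 1000·5.3 − 1200·11.6 = 0 → B_y = 22855.8875/7.8 = 2930.24 ≈ 2930 lb.
ΣF_y = 0: A_y + 2930.24 − 461.7·3.5 − 1000 − 1200 = 0 → A_y = 885.7 lb.
ΣF_x = 0: no horizontal applied forces, so A_x = 0.

A_x = 0, A_y = 885.7 lb, B_y = 2930 lb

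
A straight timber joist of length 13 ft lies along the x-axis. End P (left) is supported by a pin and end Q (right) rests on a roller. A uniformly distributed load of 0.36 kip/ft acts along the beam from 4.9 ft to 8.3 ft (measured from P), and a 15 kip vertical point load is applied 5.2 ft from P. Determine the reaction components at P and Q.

P_x = 0, P_y = 9.603 kip, Q_y = 6.621 kip

Resultant of the distributed load: 0.36 × 3.4 = 1.224 kip at 6.6 ft from P.
Moments about P: Q_y·13 − (0.36·3.4)·6.6 − 15·5.2 = 0 → Q_y = 86.0784/13 = 6.62142 ≈ 6.621 kip.
ΣF_y = 0: P_y + 6.62142 − 0.36·3.4 − 15 = 0 → P_y = 9.603 kip.
ΣF_x = 0: no horizontal applied forces, so P_x = 0.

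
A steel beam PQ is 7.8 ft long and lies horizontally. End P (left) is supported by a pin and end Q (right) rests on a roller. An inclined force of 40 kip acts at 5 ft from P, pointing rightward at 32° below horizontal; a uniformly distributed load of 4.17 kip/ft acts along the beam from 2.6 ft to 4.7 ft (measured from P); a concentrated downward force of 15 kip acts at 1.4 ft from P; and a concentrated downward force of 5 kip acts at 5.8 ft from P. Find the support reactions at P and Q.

P_x = -33.92 kip, P_y = 25.86 kip, Q_y = 24.10 kip

Resultant of the distributed load: 4.17 × 2.1 = 8.757 kip at 3.65 ft from P.
Taking moments about P: Q_y·7.8 − 40·sin32°·5 − (4.17·2.1)·3.65 − 15·1.4 − 5·5.8 = 0 → Q_y = 187.947/7.8 = 24.0958 ≈ 24.10 kip.
ΣF_y = 0: P_y + 24.0958 − 40·sin32° − 4.17·2.1 − 15 − 5 = 0 → P_y = 25.86 kip.
ΣF_x = 0: P_x + 40·cos32° = 0 → P_x = -33.92 kip.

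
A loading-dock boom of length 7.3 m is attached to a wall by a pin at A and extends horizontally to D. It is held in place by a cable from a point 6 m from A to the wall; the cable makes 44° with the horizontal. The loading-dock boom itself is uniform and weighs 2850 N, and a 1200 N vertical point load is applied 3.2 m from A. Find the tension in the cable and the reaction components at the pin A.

T = 3417 N, A_x = 2458 N, A_y = 1676 N

ΣM about A: T·sin44°·6 − 2850·3.65 − 1200·3.2 = 0 → T = 14242.5/(6·0.694658) = 3417.15 ≈ 3417 N.
ΣF_x = 0: A_x − T·cos44° = 0 → A_x = 3417.15 × 0.71934 = 2458 N.
ΣF_y = 0: A_y + T·sin44° − 2850 − 1200 = 0 → A_y = 4050 − 3417.15 × 0.694658 = 1676 N.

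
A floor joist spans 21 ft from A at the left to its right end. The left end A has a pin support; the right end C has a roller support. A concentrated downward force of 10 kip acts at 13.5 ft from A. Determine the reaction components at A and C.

A_x = 0, A_y = 3.571 kip, C_y = 6.429 kip

Moments about A: C_y·21 − 10·13.5 = 0 → C_y = 135/21 = 6.42857 ≈ 6.429 kip.
ΣF_y = 0: A_y + 6.42857 − 10 = 0 → A_y = 3.571 kip.
ΣF_x = 0: no horizontal applied forces, so A_x = 0.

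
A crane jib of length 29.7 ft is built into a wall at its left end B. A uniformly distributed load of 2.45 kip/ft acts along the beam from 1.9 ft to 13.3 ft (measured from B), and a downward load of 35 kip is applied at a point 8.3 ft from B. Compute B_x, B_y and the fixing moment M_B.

Resultant of the distributed load: 2.45 × 11.4 = 27.93 kip at 7.6 ft from B.
ΣF_x = 0: B_x = 0.
ΣF_y = 0: B_y − 2.45·11.4 − 35 = 0 → B_y = 62.93 kip.
ΣM about B: M_B − (2.45·11.4)·7.6 − 35·8.3 = 0 → M_B = 502.8 kip·ft.

B_x = 0, B_y = 62.93 kip, M_B = 502.8 kip·ft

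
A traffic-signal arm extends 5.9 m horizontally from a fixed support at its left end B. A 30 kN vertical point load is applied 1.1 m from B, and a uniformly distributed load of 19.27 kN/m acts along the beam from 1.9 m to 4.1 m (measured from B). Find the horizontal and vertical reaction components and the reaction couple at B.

Resultant of the distributed load: 19.27 × 2.2 = 42.394 kN at 3 m from B.
ΣF_x = 0: B_x = 0.
ΣF_y = 0: B_y − 30 − 19.27·2.2 = 0 → B_y = 72.39 kN.
ΣM about B: M_B − 30·1.1 − (19.27·2.2)·3 = 0 → M_B = 160.2 kN·m.

B_x = 0, B_y = 72.39 kN, M_B = 160.2 kN·m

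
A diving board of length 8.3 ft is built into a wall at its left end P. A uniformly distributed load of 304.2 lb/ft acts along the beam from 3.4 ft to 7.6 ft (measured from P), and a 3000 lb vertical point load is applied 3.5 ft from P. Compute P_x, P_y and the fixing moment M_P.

P_x = 0, P_y = 4278 lb, M_P = 17530 lb·ft

Resultant of the distributed load: 304.2 × 4.2 = 1277.64 lb at 5.5 ft from P.
ΣF_x = 0: P_x = 0.
ΣF_y = 0: P_y − 304.2·4.2 − 3000 = 0 → P_y = 4278 lb.
ΣM about P: M_P − (304.2·4.2)·5.5 − 3000·3.5 = 0 → M_P = 17530 lb·ft.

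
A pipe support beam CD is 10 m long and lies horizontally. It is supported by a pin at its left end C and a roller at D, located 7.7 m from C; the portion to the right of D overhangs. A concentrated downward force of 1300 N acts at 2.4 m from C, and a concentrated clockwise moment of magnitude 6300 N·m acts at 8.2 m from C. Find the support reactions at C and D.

C_x = 0, C_y = 76.62 N, D_y = 1223 N

Moments about C: D_y·7.7 − 1300·2.4 − 6300 = 0 → D_y = 9420/7.7 = 1223.38 ≈ 1223 N.
ΣF_y = 0: C_y + 1223.38 − 1300 = 0 → C_y = 76.62 N.
ΣF_x = 0: no horizontal applied forces, so C_x = 0.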